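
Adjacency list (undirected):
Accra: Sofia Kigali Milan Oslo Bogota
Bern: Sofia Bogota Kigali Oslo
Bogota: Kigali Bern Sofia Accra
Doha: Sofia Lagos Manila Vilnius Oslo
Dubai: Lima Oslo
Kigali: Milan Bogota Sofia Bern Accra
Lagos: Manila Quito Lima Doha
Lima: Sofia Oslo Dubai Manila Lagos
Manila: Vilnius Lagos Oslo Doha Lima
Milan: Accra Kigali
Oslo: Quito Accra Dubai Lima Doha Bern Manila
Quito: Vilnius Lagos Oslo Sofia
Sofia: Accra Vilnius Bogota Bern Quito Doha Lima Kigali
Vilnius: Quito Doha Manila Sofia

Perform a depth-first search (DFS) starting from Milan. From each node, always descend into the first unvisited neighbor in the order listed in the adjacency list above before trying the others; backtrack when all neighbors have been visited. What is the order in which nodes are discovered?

Milan → Accra → Sofia → Vilnius → Quito → Lagos → Manila → Oslo → Dubai → Lima → Doha → Bern → Bogota → Kigali

Visit Milan
Milan → Accra
Accra → Sofia
Sofia → Vilnius
Vilnius → Quito
Quito → Lagos
Lagos → Manila
Manila → Oslo
Oslo → Dubai
Dubai → Lima
Oslo → Doha
Oslo → Bern
Bern → Bogota
Bogota → Kigali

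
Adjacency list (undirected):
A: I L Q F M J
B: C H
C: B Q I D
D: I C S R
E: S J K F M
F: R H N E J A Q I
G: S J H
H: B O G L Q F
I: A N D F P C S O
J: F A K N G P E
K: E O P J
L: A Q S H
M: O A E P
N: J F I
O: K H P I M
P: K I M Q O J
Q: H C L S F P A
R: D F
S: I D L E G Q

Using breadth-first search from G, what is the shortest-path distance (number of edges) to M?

Level 0: G
Level 1: H, J, S
Level 2: A, B, D, E, F, I, K, L, N, O, P, Q
Level 3: C, M, R
M first appears at level 3.

3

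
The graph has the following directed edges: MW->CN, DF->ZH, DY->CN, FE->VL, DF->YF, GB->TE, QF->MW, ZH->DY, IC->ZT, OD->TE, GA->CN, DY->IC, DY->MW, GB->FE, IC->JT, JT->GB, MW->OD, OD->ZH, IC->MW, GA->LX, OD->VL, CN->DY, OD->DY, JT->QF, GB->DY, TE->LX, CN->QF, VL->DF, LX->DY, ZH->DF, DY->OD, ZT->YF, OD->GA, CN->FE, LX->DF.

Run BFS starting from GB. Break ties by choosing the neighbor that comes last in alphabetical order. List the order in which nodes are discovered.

GB -> TE -> FE -> DY -> LX -> VL -> OD -> MW -> IC -> CN -> DF -> ZH -> GA -> ZT -> JT -> QF -> YF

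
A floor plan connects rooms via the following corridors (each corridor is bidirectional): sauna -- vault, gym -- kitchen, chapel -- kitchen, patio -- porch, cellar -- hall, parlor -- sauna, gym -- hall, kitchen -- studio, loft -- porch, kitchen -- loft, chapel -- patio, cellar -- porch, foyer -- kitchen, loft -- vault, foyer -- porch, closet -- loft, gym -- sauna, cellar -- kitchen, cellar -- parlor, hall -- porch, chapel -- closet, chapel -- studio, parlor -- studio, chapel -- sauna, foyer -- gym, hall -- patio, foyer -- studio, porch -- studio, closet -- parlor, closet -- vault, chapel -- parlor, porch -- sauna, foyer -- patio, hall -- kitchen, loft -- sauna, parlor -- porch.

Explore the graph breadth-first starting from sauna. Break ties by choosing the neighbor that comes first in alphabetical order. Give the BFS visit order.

sauna -> chapel -> gym -> loft -> parlor -> porch -> vault -> closet -> kitchen -> patio -> studio -> foyer -> hall -> cellar

Visit sauna; enqueue chapel, gym, loft, parlor, porch, vault → queue [chapel, gym, loft, parlor, porch, vault]
Visit chapel; enqueue closet, kitchen, patio, studio → queue [gym, loft, parlor, porch, vault, closet, kitchen, patio, studio]
Visit gym; enqueue foyer, hall → queue [loft, parlor, porch, vault, closet, kitchen, patio, studio, foyer, hall]
Visit loft → queue [parlor, porch, vault, closet, kitchen, patio, studio, foyer, hall]
Visit parlor; enqueue cellar → queue [porch, vault, closet, kitchen, patio, studio, foyer, hall, cellar]
Visit porch → queue [vault, closet, kitchen, patio, studio, foyer, hall, cellar]
Visit vault → queue [closet, kitchen, patio, studio, foyer, hall, cellar]
Visit closet → queue [kitchen, patio, studio, foyer, hall, cellar]
Visit kitchen → queue [patio, studio, foyer, hall, cellar]
Visit patio → queue [studio, foyer, hall, cellar]
Visit studio → queue [foyer, hall, cellar]
Visit foyer → queue [hall, cellar]
Visit hall → queue [cellar]
Visit cellar → queue []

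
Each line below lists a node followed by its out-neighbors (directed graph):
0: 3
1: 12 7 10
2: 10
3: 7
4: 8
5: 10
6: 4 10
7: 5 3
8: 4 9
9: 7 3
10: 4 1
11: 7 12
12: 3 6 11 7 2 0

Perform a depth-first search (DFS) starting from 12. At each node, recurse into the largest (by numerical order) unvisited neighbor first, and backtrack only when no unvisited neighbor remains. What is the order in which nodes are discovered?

12, 11, 7, 5, 10, 4, 8, 9, 3, 1, 6, 2, 0

Visit 12
12 → 11
11 → 7
7 → 5
5 → 10
10 → 4
4 → 8
8 → 9
9 → 3
10 → 1
12 → 6
12 → 2
12 → 0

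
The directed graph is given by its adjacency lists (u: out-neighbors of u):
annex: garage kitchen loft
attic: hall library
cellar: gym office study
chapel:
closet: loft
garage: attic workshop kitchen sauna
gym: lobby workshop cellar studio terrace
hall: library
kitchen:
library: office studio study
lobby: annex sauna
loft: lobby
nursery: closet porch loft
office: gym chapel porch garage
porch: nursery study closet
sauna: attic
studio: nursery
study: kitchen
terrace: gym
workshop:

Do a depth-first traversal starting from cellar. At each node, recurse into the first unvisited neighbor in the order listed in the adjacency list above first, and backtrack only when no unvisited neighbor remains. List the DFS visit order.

cellar, gym, lobby, annex, garage, attic, hall, library, office, chapel, porch, nursery, closet, loft, study, kitchen, studio, workshop, sauna, terrace

Visit cellar
cellar → gym
gym → lobby
lobby → annex
annex → garage
garage → attic
attic → hall
hall → library
library → office
office → chapel
office → porch
porch → nursery
nursery → closet
closet → loft
porch → study
study → kitchen
library → studio
garage → workshop
garage → sauna
gym → terrace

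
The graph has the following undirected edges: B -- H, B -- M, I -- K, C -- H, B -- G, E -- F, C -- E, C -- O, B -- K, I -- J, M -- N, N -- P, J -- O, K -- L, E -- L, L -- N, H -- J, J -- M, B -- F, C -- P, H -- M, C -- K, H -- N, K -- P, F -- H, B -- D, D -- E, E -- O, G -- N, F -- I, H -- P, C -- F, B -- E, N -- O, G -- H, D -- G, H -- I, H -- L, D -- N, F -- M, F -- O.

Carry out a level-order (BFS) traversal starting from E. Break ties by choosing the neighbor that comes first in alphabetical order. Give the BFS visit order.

Visit E; enqueue B, C, D, F, L, O → queue [B, C, D, F, L, O]
Visit B; enqueue G, H, K, M → queue [C, D, F, L, O, G, H, K, M]
Visit C; enqueue P → queue [D, F, L, O, G, H, K, M, P]
Visit D; enqueue N → queue [F, L, O, G, H, K, M, P, N]
Visit F; enqueue I → queue [L, O, G, H, K, M, P, N, I]
Visit L → queue [O, G, H, K, M, P, N, I]
Visit O; enqueue J → queue [G, H, K, M, P, N, I, J]
Visit G → queue [H, K, M, P, N, I, J]
Visit H → queue [K, M, P, N, I, J]
Visit K → queue [M, P, N, I, J]
Visit M → queue [P, N, I, J]
Visit P → queue [N, I, J]
Visit N → queue [I, J]
Visit I → queue [J]
Visit J → queue []

E B C D F L O G H K M P N I J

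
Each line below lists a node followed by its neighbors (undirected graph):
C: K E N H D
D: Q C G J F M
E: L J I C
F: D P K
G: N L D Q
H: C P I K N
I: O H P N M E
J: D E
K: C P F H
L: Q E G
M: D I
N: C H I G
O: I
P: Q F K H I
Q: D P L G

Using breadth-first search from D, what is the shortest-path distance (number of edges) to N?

Level 0: D
Level 1: C, F, G, J, M, Q
Level 2: E, H, I, K, L, N, P
Level 3: O
N first appears at level 2.

2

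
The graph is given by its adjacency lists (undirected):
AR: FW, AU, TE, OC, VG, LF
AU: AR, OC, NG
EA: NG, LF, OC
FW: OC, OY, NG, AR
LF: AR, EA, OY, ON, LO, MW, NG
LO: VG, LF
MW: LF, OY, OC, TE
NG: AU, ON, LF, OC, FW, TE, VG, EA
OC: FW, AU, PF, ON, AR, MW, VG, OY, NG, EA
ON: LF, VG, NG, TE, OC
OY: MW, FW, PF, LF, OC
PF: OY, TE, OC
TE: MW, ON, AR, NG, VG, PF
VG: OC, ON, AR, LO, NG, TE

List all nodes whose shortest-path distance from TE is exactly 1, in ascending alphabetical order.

AR, MW, NG, ON, PF, VG

Level 0: TE
Level 1: AR, MW, NG, ON, PF, VG
Level 2: AU, EA, FW, LF, LO, OC, OY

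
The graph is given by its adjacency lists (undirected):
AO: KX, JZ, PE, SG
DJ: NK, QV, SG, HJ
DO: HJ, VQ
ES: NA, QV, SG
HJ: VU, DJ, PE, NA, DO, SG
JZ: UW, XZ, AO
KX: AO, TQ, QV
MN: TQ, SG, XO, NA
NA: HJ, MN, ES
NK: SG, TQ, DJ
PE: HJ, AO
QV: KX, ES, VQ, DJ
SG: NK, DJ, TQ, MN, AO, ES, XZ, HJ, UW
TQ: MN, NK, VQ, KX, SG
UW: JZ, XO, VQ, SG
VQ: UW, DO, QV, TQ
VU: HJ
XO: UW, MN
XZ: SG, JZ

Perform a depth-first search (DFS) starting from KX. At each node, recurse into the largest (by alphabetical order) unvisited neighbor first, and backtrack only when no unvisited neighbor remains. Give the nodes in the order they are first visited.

Visit KX
KX → TQ
TQ → VQ
VQ → UW
UW → XO
XO → MN
MN → SG
SG → XZ
XZ → JZ
JZ → AO
AO → PE
PE → HJ
HJ → VU
HJ → NA
NA → ES
ES → QV
QV → DJ
DJ → NK
HJ → DO

KX → TQ → VQ → UW → XO → MN → SG → XZ → JZ → AO → PE → HJ → VU → NA → ES → QV → DJ → NK → DO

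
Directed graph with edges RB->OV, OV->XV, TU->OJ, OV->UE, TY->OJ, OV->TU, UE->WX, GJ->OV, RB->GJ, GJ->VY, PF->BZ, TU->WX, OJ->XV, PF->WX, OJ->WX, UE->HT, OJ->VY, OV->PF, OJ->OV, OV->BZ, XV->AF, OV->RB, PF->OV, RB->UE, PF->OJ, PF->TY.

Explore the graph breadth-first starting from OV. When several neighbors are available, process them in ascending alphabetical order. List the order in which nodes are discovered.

Visit OV; enqueue BZ, PF, RB, TU, UE, XV → queue [BZ, PF, RB, TU, UE, XV]
Visit BZ → queue [PF, RB, TU, UE, XV]
Visit PF; enqueue OJ, TY, WX → queue [RB, TU, UE, XV, OJ, TY, WX]
Visit RB; enqueue GJ → queue [TU, UE, XV, OJ, TY, WX, GJ]
Visit TU → queue [UE, XV, OJ, TY, WX, GJ]
Visit UE; enqueue HT → queue [XV, OJ, TY, WX, GJ, HT]
Visit XV; enqueue AF → queue [OJ, TY, WX, GJ, HT, AF]
Visit OJ; enqueue VY → queue [TY, WX, GJ, HT, AF, VY]
Visit TY → queue [WX, GJ, HT, AF, VY]
Visit WX → queue [GJ, HT, AF, VY]
Visit GJ → queue [HT, AF, VY]
Visit HT → queue [AF, VY]
Visit AF → queue [VY]
Visit VY → queue []

OV → BZ → PF → RB → TU → UE → XV → OJ → TY → WX → GJ → HT → AF → VY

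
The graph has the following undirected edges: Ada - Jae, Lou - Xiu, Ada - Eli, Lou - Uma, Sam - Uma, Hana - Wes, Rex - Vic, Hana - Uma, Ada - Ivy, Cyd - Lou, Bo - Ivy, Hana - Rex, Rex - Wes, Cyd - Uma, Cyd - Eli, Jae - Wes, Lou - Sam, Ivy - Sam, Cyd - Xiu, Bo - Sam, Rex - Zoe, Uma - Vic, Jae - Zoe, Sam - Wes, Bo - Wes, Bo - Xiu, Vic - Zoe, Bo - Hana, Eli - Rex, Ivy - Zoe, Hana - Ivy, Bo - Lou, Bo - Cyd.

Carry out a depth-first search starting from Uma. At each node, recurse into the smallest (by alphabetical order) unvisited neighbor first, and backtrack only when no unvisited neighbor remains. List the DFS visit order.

Visit Uma
Uma → Cyd
Cyd → Bo
Bo → Hana
Hana → Ivy
Ivy → Ada
Ada → Eli
Eli → Rex
Rex → Vic
Vic → Zoe
Zoe → Jae
Jae → Wes
Wes → Sam
Sam → Lou
Lou → Xiu

Uma, Cyd, Bo, Hana, Ivy, Ada, Eli, Rex, Vic, Zoe, Jae, Wes, Sam, Lou, Xiu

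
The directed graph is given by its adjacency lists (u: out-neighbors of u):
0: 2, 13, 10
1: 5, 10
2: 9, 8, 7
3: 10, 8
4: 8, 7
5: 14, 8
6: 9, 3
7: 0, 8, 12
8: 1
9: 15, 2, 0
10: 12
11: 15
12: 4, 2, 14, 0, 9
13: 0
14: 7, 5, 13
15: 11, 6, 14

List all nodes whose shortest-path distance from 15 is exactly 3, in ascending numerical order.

Level 0: 15
Level 1: 6, 11, 14
Level 2: 3, 5, 7, 9, 13
Level 3: 0, 2, 8, 10, 12
Level 4: 1, 4

0, 2, 8, 10, 12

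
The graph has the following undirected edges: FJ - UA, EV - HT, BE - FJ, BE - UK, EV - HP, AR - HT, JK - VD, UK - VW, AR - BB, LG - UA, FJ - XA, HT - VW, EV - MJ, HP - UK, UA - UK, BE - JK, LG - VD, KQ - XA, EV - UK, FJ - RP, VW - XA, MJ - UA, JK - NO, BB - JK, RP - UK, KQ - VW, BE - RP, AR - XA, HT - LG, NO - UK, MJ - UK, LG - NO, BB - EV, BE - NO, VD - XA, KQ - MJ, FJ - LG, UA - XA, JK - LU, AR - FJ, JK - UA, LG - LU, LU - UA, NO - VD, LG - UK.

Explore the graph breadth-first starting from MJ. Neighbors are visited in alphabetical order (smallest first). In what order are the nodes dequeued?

MJ → EV → KQ → UA → UK → BB → HP → HT → VW → XA → FJ → JK → LG → LU → BE → NO → RP → AR → VD

Visit MJ; enqueue EV, KQ, UA, UK → queue [EV, KQ, UA, UK]
Visit EV; enqueue BB, HP, HT → queue [KQ, UA, UK, BB, HP, HT]
Visit KQ; enqueue VW, XA → queue [UA, UK, BB, HP, HT, VW, XA]
Visit UA; enqueue FJ, JK, LG, LU → queue [UK, BB, HP, HT, VW, XA, FJ, JK, LG, LU]
Visit UK; enqueue BE, NO, RP → queue [BB, HP, HT, VW, XA, FJ, JK, LG, LU, BE, NO, RP]
Visit BB; enqueue AR → queue [HP, HT, VW, XA, FJ, JK, LG, LU, BE, NO, RP, AR]
Visit HP → queue [HT, VW, XA, FJ, JK, LG, LU, BE, NO, RP, AR]
Visit HT → queue [VW, XA, FJ, JK, LG, LU, BE, NO, RP, AR]
Visit VW → queue [XA, FJ, JK, LG, LU, BE, NO, RP, AR]
Visit XA; enqueue VD → queue [FJ, JK, LG, LU, BE, NO, RP, AR, VD]
Visit FJ → queue [JK, LG, LU, BE, NO, RP, AR, VD]
Visit JK → queue [LG, LU, BE, NO, RP, AR, VD]
Visit LG → queue [LU, BE, NO, RP, AR, VD]
Visit LU → queue [BE, NO, RP, AR, VD]
Visit BE → queue [NO, RP, AR, VD]
Visit NO → queue [RP, AR, VD]
Visit RP → queue [AR, VD]
Visit AR → queue [VD]
Visit VD → queue []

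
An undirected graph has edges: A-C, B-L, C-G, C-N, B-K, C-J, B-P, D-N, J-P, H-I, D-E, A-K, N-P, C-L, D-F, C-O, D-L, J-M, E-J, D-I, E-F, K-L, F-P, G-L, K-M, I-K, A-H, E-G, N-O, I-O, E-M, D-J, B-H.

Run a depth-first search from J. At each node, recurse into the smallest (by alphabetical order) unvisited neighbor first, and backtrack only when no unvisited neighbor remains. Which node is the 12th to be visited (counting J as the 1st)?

N

Visit J
J → C
C → A
A → H
H → B
B → K
K → I
I → D
D → E
E → F
F → P
P → N
N → O
E → G
G → L
E → M

Visit order: J, C, A, H, B, K, I, D, E, F, P, N, O, G, L, M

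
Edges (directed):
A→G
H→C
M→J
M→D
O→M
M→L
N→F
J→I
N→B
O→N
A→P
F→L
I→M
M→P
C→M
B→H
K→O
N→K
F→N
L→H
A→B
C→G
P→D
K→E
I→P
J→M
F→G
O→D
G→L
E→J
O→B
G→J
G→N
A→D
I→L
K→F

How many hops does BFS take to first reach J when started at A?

2

Level 0: A
Level 1: B, D, G, P
Level 2: H, J, L, N
Level 3: C, F, I, K, M
Level 4: E, O
J first appears at level 2.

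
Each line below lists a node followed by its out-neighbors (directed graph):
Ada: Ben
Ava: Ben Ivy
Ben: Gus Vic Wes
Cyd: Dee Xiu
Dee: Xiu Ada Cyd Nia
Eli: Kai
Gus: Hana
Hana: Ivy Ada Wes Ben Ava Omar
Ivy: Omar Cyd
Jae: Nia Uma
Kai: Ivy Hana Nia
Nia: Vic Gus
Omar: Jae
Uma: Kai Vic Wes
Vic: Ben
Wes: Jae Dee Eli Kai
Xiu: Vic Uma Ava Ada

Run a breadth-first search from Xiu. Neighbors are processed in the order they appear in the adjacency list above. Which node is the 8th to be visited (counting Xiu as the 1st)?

Visit Xiu; enqueue Vic, Uma, Ava, Ada → queue [Vic, Uma, Ava, Ada]
Visit Vic; enqueue Ben → queue [Uma, Ava, Ada, Ben]
Visit Uma; enqueue Kai, Wes → queue [Ava, Ada, Ben, Kai, Wes]
Visit Ava; enqueue Ivy → queue [Ada, Ben, Kai, Wes, Ivy]
Visit Ada → queue [Ben, Kai, Wes, Ivy]
Visit Ben; enqueue Gus → queue [Kai, Wes, Ivy, Gus]
Visit Kai; enqueue Hana, Nia → queue [Wes, Ivy, Gus, Hana, Nia]
Visit Wes; enqueue Jae, Dee, Eli → queue [Ivy, Gus, Hana, Nia, Jae, Dee, Eli]
Visit Ivy; enqueue Omar, Cyd → queue [Gus, Hana, Nia, Jae, Dee, Eli, Omar, Cyd]
Visit Gus → queue [Hana, Nia, Jae, Dee, Eli, Omar, Cyd]
Visit Hana → queue [Nia, Jae, Dee, Eli, Omar, Cyd]
Visit Nia → queue [Jae, Dee, Eli, Omar, Cyd]
Visit Jae → queue [Dee, Eli, Omar, Cyd]
Visit Dee → queue [Eli, Omar, Cyd]
Visit Eli → queue [Omar, Cyd]
Visit Omar → queue [Cyd]
Visit Cyd → queue []

Visit order: Xiu, Vic, Uma, Ava, Ada, Ben, Kai, Wes, Ivy, Gus, Hana, Nia, Jae, Dee, Eli, Omar, Cyd

Wes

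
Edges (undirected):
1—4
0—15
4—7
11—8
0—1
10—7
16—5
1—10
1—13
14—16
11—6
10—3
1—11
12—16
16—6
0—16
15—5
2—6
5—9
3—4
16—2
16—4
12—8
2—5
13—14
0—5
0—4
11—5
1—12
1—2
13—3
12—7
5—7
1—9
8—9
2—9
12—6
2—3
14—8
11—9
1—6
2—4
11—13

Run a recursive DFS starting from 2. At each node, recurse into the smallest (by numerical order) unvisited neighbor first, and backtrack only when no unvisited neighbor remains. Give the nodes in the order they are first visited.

2, 1, 0, 4, 3, 10, 7, 5, 9, 8, 11, 6, 12, 16, 14, 13, 15

Visit 2
2 → 1
1 → 0
0 → 4
4 → 3
3 → 10
10 → 7
7 → 5
5 → 9
9 → 8
8 → 11
11 → 6
6 → 12
12 → 16
16 → 14
14 → 13
5 → 15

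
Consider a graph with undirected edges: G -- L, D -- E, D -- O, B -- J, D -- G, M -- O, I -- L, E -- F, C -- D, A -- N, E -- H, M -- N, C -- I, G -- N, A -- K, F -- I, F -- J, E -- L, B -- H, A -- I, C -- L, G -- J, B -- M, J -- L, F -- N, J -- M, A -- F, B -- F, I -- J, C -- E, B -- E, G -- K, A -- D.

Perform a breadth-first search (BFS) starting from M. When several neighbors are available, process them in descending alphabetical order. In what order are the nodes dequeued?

Visit M; enqueue O, N, J, B → queue [O, N, J, B]
Visit O; enqueue D → queue [N, J, B, D]
Visit N; enqueue G, F, A → queue [J, B, D, G, F, A]
Visit J; enqueue L, I → queue [B, D, G, F, A, L, I]
Visit B; enqueue H, E → queue [D, G, F, A, L, I, H, E]
Visit D; enqueue C → queue [G, F, A, L, I, H, E, C]
Visit G; enqueue K → queue [F, A, L, I, H, E, C, K]
Visit F → queue [A, L, I, H, E, C, K]
Visit A → queue [L, I, H, E, C, K]
Visit L → queue [I, H, E, C, K]
Visit I → queue [H, E, C, K]
Visit H → queue [E, C, K]
Visit E → queue [C, K]
Visit C → queue [K]
Visit K → queue []

M → O → N → J → B → D → G → F → A → L → I → H → E → C → K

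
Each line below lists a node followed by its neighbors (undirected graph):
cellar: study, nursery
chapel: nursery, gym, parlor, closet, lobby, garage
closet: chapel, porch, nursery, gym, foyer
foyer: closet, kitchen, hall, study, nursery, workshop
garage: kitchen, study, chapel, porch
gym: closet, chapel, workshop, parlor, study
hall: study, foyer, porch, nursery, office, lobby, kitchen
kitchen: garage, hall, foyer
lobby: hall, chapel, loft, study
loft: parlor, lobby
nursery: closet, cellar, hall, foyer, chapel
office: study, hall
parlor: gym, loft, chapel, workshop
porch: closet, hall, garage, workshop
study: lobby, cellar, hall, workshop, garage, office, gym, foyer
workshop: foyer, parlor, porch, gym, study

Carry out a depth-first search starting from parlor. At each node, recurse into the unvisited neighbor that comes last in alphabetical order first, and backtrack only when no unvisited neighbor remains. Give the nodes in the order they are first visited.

Visit parlor
parlor → workshop
workshop → study
study → office
office → hall
hall → porch
porch → garage
garage → kitchen
kitchen → foyer
foyer → nursery
nursery → closet
closet → gym
gym → chapel
chapel → lobby
lobby → loft
nursery → cellar

parlor, workshop, study, office, hall, porch, garage, kitchen, foyer, nursery, closet, gym, chapel, lobby, loft, cellar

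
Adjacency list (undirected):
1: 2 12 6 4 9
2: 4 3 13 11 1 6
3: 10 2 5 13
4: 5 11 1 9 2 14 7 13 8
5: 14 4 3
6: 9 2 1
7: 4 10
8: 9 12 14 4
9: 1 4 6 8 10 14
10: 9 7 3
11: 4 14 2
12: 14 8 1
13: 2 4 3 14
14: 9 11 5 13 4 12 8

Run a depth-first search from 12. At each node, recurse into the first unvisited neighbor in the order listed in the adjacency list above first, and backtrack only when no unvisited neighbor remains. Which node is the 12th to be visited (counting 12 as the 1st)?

Visit 12
12 → 14
14 → 9
9 → 1
1 → 2
2 → 4
4 → 5
5 → 3
3 → 10
10 → 7
3 → 13
4 → 11
4 → 8
2 → 6

Visit order: 12, 14, 9, 1, 2, 4, 5, 3, 10, 7, 13, 11, 8, 6

11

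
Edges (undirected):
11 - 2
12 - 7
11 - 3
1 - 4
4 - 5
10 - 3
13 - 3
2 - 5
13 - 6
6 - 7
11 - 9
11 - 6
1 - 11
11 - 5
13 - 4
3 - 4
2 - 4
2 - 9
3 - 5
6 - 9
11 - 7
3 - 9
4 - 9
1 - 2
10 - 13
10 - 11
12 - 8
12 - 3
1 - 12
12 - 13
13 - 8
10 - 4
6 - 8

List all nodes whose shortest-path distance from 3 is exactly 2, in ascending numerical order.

1, 2, 6, 7, 8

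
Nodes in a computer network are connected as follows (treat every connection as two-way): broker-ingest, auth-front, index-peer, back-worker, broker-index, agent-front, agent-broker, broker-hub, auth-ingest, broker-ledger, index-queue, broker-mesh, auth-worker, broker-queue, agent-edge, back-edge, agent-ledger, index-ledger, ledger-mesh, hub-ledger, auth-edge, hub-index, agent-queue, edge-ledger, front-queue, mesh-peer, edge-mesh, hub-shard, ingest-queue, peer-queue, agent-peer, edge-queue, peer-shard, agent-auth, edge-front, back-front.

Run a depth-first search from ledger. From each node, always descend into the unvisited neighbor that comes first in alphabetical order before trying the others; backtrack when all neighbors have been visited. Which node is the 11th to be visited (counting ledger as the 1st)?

peer

Visit ledger
ledger → agent
agent → auth
auth → edge
edge → back
back → front
front → queue
queue → broker
broker → hub
hub → index
index → peer
peer → mesh
peer → shard
broker → ingest
back → worker

Visit order: ledger, agent, auth, edge, back, front, queue, broker, hub, index, peer, mesh, shard, ingest, worker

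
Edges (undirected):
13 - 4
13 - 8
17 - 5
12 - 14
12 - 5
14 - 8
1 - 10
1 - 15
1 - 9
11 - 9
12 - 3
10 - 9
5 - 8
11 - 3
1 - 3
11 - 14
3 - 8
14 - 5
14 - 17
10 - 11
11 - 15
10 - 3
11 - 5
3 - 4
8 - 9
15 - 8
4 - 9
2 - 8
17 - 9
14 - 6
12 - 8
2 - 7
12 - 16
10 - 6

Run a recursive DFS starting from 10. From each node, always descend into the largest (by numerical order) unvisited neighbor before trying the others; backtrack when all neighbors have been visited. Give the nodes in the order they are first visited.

10, 11, 15, 8, 14, 17, 9, 4, 13, 3, 12, 16, 5, 1, 6, 2, 7

Visit 10
10 → 11
11 → 15
15 → 8
8 → 14
14 → 17
17 → 9
9 → 4
4 → 13
4 → 3
3 → 12
12 → 16
12 → 5
3 → 1
14 → 6
8 → 2
2 → 7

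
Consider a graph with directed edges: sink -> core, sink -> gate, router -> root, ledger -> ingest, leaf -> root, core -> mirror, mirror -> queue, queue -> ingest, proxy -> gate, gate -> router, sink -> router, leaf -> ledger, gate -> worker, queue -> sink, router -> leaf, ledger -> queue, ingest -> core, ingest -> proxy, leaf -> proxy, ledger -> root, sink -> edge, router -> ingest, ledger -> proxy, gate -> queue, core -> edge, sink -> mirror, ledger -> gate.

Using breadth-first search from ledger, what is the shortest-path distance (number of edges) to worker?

2

Level 0: ledger
Level 1: gate, ingest, proxy, queue, root
Level 2: core, router, sink, worker
Level 3: edge, leaf, mirror
worker first appears at level 2.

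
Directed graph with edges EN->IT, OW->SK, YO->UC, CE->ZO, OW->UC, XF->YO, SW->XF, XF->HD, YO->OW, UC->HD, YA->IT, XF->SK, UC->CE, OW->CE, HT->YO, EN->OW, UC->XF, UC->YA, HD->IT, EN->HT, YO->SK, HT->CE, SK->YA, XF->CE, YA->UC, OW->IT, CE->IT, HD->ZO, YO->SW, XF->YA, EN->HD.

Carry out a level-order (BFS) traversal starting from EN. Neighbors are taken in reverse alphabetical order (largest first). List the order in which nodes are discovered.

EN, OW, IT, HT, HD, UC, SK, CE, YO, ZO, YA, XF, SW

Visit EN; enqueue OW, IT, HT, HD → queue [OW, IT, HT, HD]
Visit OW; enqueue UC, SK, CE → queue [IT, HT, HD, UC, SK, CE]
Visit IT → queue [HT, HD, UC, SK, CE]
Visit HT; enqueue YO → queue [HD, UC, SK, CE, YO]
Visit HD; enqueue ZO → queue [UC, SK, CE, YO, ZO]
Visit UC; enqueue YA, XF → queue [SK, CE, YO, ZO, YA, XF]
Visit SK → queue [CE, YO, ZO, YA, XF]
Visit CE → queue [YO, ZO, YA, XF]
Visit YO; enqueue SW → queue [ZO, YA, XF, SW]
Visit ZO → queue [YA, XF, SW]
Visit YA → queue [XF, SW]
Visit XF → queue [SW]
Visit SW → queue []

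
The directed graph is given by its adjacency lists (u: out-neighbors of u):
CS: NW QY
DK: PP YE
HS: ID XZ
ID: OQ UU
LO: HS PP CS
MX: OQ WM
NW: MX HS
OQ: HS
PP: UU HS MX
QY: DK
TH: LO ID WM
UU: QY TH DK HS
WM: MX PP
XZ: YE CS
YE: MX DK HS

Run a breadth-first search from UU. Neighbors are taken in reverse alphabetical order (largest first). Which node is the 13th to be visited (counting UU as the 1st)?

CS

Visit UU; enqueue TH, QY, HS, DK → queue [TH, QY, HS, DK]
Visit TH; enqueue WM, LO, ID → queue [QY, HS, DK, WM, LO, ID]
Visit QY → queue [HS, DK, WM, LO, ID]
Visit HS; enqueue XZ → queue [DK, WM, LO, ID, XZ]
Visit DK; enqueue YE, PP → queue [WM, LO, ID, XZ, YE, PP]
Visit WM; enqueue MX → queue [LO, ID, XZ, YE, PP, MX]
Visit LO; enqueue CS → queue [ID, XZ, YE, PP, MX, CS]
Visit ID; enqueue OQ → queue [XZ, YE, PP, MX, CS, OQ]
Visit XZ → queue [YE, PP, MX, CS, OQ]
Visit YE → queue [PP, MX, CS, OQ]
Visit PP → queue [MX, CS, OQ]
Visit MX → queue [CS, OQ]
Visit CS; enqueue NW → queue [OQ, NW]
Visit OQ → queue [NW]
Visit NW → queue []

Visit order: UU, TH, QY, HS, DK, WM, LO, ID, XZ, YE, PP, MX, CS, OQ, NW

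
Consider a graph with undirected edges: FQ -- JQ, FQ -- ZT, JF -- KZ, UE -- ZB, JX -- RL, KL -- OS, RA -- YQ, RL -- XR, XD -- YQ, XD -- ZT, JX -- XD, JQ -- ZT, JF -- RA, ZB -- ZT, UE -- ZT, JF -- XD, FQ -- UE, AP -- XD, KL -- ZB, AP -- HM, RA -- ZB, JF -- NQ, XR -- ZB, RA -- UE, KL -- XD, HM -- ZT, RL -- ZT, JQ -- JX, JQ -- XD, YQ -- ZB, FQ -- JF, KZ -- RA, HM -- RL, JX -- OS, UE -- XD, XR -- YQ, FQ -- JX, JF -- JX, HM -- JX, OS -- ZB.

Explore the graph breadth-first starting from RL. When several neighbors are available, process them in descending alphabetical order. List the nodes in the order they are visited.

Visit RL; enqueue ZT, XR, JX, HM → queue [ZT, XR, JX, HM]
Visit ZT; enqueue ZB, XD, UE, JQ, FQ → queue [XR, JX, HM, ZB, XD, UE, JQ, FQ]
Visit XR; enqueue YQ → queue [JX, HM, ZB, XD, UE, JQ, FQ, YQ]
Visit JX; enqueue OS, JF → queue [HM, ZB, XD, UE, JQ, FQ, YQ, OS, JF]
Visit HM; enqueue AP → queue [ZB, XD, UE, JQ, FQ, YQ, OS, JF, AP]
Visit ZB; enqueue RA, KL → queue [XD, UE, JQ, FQ, YQ, OS, JF, AP, RA, KL]
Visit XD → queue [UE, JQ, FQ, YQ, OS, JF, AP, RA, KL]
Visit UE → queue [JQ, FQ, YQ, OS, JF, AP, RA, KL]
Visit JQ → queue [FQ, YQ, OS, JF, AP, RA, KL]
Visit FQ → queue [YQ, OS, JF, AP, RA, KL]
Visit YQ → queue [OS, JF, AP, RA, KL]
Visit OS → queue [JF, AP, RA, KL]
Visit JF; enqueue NQ, KZ → queue [AP, RA, KL, NQ, KZ]
Visit AP → queue [RA, KL, NQ, KZ]
Visit RA → queue [KL, NQ, KZ]
Visit KL → queue [NQ, KZ]
Visit NQ → queue [KZ]
Visit KZ → queue []

RL → ZT → XR → JX → HM → ZB → XD → UE → JQ → FQ → YQ → OS → JF → AP → RA → KL → NQ → KZ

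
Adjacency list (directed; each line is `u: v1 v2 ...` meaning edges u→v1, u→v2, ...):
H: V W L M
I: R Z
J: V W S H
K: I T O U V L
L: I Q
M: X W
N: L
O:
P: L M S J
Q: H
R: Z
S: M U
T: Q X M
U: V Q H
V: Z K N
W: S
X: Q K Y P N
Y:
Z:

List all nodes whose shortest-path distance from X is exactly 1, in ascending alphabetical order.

K, N, P, Q, Y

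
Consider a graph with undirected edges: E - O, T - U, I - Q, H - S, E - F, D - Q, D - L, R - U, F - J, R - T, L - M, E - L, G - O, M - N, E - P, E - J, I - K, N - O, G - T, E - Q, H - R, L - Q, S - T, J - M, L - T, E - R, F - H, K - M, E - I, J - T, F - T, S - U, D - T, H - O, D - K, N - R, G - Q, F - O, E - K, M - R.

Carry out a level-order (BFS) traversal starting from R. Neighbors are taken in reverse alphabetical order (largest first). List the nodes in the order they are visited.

R → U → T → N → M → H → E → S → L → J → G → F → D → O → K → Q → P → I

Visit R; enqueue U, T, N, M, H, E → queue [U, T, N, M, H, E]
Visit U; enqueue S → queue [T, N, M, H, E, S]
Visit T; enqueue L, J, G, F, D → queue [N, M, H, E, S, L, J, G, F, D]
Visit N; enqueue O → queue [M, H, E, S, L, J, G, F, D, O]
Visit M; enqueue K → queue [H, E, S, L, J, G, F, D, O, K]
Visit H → queue [E, S, L, J, G, F, D, O, K]
Visit E; enqueue Q, P, I → queue [S, L, J, G, F, D, O, K, Q, P, I]
Visit S → queue [L, J, G, F, D, O, K, Q, P, I]
Visit L → queue [J, G, F, D, O, K, Q, P, I]
Visit J → queue [G, F, D, O, K, Q, P, I]
Visit G → queue [F, D, O, K, Q, P, I]
Visit F → queue [D, O, K, Q, P, I]
Visit D → queue [O, K, Q, P, I]
Visit O → queue [K, Q, P, I]
Visit K → queue [Q, P, I]
Visit Q → queue [P, I]
Visit P → queue [I]
Visit I → queue []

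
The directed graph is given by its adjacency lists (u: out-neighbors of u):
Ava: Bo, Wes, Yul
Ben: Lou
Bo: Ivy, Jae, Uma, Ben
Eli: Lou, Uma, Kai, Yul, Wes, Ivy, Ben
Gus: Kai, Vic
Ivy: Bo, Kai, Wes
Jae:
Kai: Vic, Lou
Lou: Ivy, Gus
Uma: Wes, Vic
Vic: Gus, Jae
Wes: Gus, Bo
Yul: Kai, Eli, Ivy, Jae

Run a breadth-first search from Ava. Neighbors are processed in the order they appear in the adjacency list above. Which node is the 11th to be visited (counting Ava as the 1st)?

Visit Ava; enqueue Bo, Wes, Yul → queue [Bo, Wes, Yul]
Visit Bo; enqueue Ivy, Jae, Uma, Ben → queue [Wes, Yul, Ivy, Jae, Uma, Ben]
Visit Wes; enqueue Gus → queue [Yul, Ivy, Jae, Uma, Ben, Gus]
Visit Yul; enqueue Kai, Eli → queue [Ivy, Jae, Uma, Ben, Gus, Kai, Eli]
Visit Ivy → queue [Jae, Uma, Ben, Gus, Kai, Eli]
Visit Jae → queue [Uma, Ben, Gus, Kai, Eli]
Visit Uma; enqueue Vic → queue [Ben, Gus, Kai, Eli, Vic]
Visit Ben; enqueue Lou → queue [Gus, Kai, Eli, Vic, Lou]
Visit Gus → queue [Kai, Eli, Vic, Lou]
Visit Kai → queue [Eli, Vic, Lou]
Visit Eli → queue [Vic, Lou]
Visit Vic → queue [Lou]
Visit Lou → queue []

Visit order: Ava, Bo, Wes, Yul, Ivy, Jae, Uma, Ben, Gus, Kai, Eli, Vic, Lou

Eli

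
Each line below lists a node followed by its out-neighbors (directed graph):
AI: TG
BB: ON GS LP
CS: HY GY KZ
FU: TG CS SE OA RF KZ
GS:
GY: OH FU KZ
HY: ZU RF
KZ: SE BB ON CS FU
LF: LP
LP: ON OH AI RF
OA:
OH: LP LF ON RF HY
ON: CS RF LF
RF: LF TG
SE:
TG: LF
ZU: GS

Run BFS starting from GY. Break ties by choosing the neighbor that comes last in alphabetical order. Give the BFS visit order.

GY → OH → KZ → FU → RF → ON → LP → LF → HY → SE → CS → BB → TG → OA → AI → ZU → GS

Visit GY; enqueue OH, KZ, FU → queue [OH, KZ, FU]
Visit OH; enqueue RF, ON, LP, LF, HY → queue [KZ, FU, RF, ON, LP, LF, HY]
Visit KZ; enqueue SE, CS, BB → queue [FU, RF, ON, LP, LF, HY, SE, CS, BB]
Visit FU; enqueue TG, OA → queue [RF, ON, LP, LF, HY, SE, CS, BB, TG, OA]
Visit RF → queue [ON, LP, LF, HY, SE, CS, BB, TG, OA]
Visit ON → queue [LP, LF, HY, SE, CS, BB, TG, OA]
Visit LP; enqueue AI → queue [LF, HY, SE, CS, BB, TG, OA, AI]
Visit LF → queue [HY, SE, CS, BB, TG, OA, AI]
Visit HY; enqueue ZU → queue [SE, CS, BB, TG, OA, AI, ZU]
Visit SE → queue [CS, BB, TG, OA, AI, ZU]
Visit CS → queue [BB, TG, OA, AI, ZU]
Visit BB; enqueue GS → queue [TG, OA, AI, ZU, GS]
Visit TG → queue [OA, AI, ZU, GS]
Visit OA → queue [AI, ZU, GS]
Visit AI → queue [ZU, GS]
Visit ZU → queue [GS]
Visit GS → queue []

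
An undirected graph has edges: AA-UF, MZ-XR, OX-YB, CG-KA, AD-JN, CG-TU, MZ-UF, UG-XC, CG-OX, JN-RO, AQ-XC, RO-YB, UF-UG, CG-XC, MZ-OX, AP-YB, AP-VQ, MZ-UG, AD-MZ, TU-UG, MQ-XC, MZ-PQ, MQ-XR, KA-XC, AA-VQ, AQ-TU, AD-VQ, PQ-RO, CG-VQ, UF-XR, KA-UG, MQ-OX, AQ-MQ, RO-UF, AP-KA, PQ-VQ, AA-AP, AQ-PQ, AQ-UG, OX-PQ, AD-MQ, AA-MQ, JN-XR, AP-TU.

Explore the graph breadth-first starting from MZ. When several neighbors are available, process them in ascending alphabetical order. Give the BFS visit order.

Visit MZ; enqueue AD, OX, PQ, UF, UG, XR → queue [AD, OX, PQ, UF, UG, XR]
Visit AD; enqueue JN, MQ, VQ → queue [OX, PQ, UF, UG, XR, JN, MQ, VQ]
Visit OX; enqueue CG, YB → queue [PQ, UF, UG, XR, JN, MQ, VQ, CG, YB]
Visit PQ; enqueue AQ, RO → queue [UF, UG, XR, JN, MQ, VQ, CG, YB, AQ, RO]
Visit UF; enqueue AA → queue [UG, XR, JN, MQ, VQ, CG, YB, AQ, RO, AA]
Visit UG; enqueue KA, TU, XC → queue [XR, JN, MQ, VQ, CG, YB, AQ, RO, AA, KA, TU, XC]
Visit XR → queue [JN, MQ, VQ, CG, YB, AQ, RO, AA, KA, TU, XC]
Visit JN → queue [MQ, VQ, CG, YB, AQ, RO, AA, KA, TU, XC]
Visit MQ → queue [VQ, CG, YB, AQ, RO, AA, KA, TU, XC]
Visit VQ; enqueue AP → queue [CG, YB, AQ, RO, AA, KA, TU, XC, AP]
Visit CG → queue [YB, AQ, RO, AA, KA, TU, XC, AP]
Visit YB → queue [AQ, RO, AA, KA, TU, XC, AP]
Visit AQ → queue [RO, AA, KA, TU, XC, AP]
Visit RO → queue [AA, KA, TU, XC, AP]
Visit AA → queue [KA, TU, XC, AP]
Visit KA → queue [TU, XC, AP]
Visit TU → queue [XC, AP]
Visit XC → queue [AP]
Visit AP → queue []

MZ AD OX PQ UF UG XR JN MQ VQ CG YB AQ RO AA KA TU XC AP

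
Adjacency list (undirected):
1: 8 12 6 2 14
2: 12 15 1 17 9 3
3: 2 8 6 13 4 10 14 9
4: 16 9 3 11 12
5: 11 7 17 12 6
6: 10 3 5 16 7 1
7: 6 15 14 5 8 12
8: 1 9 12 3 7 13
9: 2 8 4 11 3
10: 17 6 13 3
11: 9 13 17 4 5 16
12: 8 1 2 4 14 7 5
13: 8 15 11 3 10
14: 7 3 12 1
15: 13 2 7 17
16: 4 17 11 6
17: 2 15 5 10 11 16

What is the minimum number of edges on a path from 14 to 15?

Level 0: 14
Level 1: 1, 3, 7, 12
Level 2: 2, 4, 5, 6, 8, 9, 10, 13, 15
Level 3: 11, 16, 17
15 first appears at level 2.

2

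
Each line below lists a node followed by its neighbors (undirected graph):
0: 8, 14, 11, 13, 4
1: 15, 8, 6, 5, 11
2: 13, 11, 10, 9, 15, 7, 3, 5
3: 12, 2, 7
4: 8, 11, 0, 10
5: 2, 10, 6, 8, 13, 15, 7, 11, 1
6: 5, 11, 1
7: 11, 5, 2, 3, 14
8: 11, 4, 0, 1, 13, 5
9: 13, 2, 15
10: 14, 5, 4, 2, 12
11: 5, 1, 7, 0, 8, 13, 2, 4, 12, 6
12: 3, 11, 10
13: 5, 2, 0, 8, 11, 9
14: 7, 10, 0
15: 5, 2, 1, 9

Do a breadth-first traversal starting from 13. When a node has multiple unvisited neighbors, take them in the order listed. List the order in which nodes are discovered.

13, 5, 2, 0, 8, 11, 9, 10, 6, 15, 7, 1, 3, 14, 4, 12

Visit 13; enqueue 5, 2, 0, 8, 11, 9 → queue [5, 2, 0, 8, 11, 9]
Visit 5; enqueue 10, 6, 15, 7, 1 → queue [2, 0, 8, 11, 9, 10, 6, 15, 7, 1]
Visit 2; enqueue 3 → queue [0, 8, 11, 9, 10, 6, 15, 7, 1, 3]
Visit 0; enqueue 14, 4 → queue [8, 11, 9, 10, 6, 15, 7, 1, 3, 14, 4]
Visit 8 → queue [11, 9, 10, 6, 15, 7, 1, 3, 14, 4]
Visit 11; enqueue 12 → queue [9, 10, 6, 15, 7, 1, 3, 14, 4, 12]
Visit 9 → queue [10, 6, 15, 7, 1, 3, 14, 4, 12]
Visit 10 → queue [6, 15, 7, 1, 3, 14, 4, 12]
Visit 6 → queue [15, 7, 1, 3, 14, 4, 12]
Visit 15 → queue [7, 1, 3, 14, 4, 12]
Visit 7 → queue [1, 3, 14, 4, 12]
Visit 1 → queue [3, 14, 4, 12]
Visit 3 → queue [14, 4, 12]
Visit 14 → queue [4, 12]
Visit 4 → queue [12]
Visit 12 → queue []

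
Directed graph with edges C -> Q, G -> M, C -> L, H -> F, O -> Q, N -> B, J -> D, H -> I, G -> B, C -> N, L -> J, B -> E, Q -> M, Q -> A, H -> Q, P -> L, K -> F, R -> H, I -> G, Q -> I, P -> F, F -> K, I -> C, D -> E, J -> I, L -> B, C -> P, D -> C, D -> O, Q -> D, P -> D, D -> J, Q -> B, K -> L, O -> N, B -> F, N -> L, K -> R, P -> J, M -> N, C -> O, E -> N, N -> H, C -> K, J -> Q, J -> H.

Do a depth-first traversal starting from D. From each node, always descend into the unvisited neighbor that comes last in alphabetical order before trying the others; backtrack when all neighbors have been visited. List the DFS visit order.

D, O, Q, M, N, L, J, I, G, B, F, K, R, H, E, C, P, A

Visit D
D → O
O → Q
Q → M
M → N
N → L
L → J
J → I
I → G
G → B
B → F
F → K
K → R
R → H
B → E
I → C
C → P
Q → A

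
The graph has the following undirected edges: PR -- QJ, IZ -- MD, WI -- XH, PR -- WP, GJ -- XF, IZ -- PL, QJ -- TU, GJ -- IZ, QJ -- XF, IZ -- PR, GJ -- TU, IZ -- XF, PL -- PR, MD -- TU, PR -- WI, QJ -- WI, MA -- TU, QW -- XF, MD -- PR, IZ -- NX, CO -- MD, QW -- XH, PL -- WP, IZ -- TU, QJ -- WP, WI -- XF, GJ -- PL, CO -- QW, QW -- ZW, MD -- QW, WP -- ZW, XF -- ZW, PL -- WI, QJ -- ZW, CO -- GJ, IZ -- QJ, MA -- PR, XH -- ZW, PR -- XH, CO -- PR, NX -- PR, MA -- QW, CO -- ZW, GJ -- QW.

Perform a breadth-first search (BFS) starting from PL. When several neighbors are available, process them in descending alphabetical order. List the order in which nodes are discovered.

PL, WP, WI, PR, IZ, GJ, ZW, QJ, XH, XF, NX, MD, MA, CO, TU, QW

Visit PL; enqueue WP, WI, PR, IZ, GJ → queue [WP, WI, PR, IZ, GJ]
Visit WP; enqueue ZW, QJ → queue [WI, PR, IZ, GJ, ZW, QJ]
Visit WI; enqueue XH, XF → queue [PR, IZ, GJ, ZW, QJ, XH, XF]
Visit PR; enqueue NX, MD, MA, CO → queue [IZ, GJ, ZW, QJ, XH, XF, NX, MD, MA, CO]
Visit IZ; enqueue TU → queue [GJ, ZW, QJ, XH, XF, NX, MD, MA, CO, TU]
Visit GJ; enqueue QW → queue [ZW, QJ, XH, XF, NX, MD, MA, CO, TU, QW]
Visit ZW → queue [QJ, XH, XF, NX, MD, MA, CO, TU, QW]
Visit QJ → queue [XH, XF, NX, MD, MA, CO, TU, QW]
Visit XH → queue [XF, NX, MD, MA, CO, TU, QW]
Visit XF → queue [NX, MD, MA, CO, TU, QW]
Visit NX → queue [MD, MA, CO, TU, QW]
Visit MD → queue [MA, CO, TU, QW]
Visit MA → queue [CO, TU, QW]
Visit CO → queue [TU, QW]
Visit TU → queue [QW]
Visit QW → queue []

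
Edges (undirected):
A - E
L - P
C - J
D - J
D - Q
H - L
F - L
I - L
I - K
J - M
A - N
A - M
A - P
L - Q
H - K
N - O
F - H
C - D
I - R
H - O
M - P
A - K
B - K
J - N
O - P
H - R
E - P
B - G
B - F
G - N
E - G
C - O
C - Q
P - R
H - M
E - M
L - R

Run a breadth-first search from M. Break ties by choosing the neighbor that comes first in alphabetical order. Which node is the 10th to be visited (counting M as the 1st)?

Visit M; enqueue A, E, H, J, P → queue [A, E, H, J, P]
Visit A; enqueue K, N → queue [E, H, J, P, K, N]
Visit E; enqueue G → queue [H, J, P, K, N, G]
Visit H; enqueue F, L, O, R → queue [J, P, K, N, G, F, L, O, R]
Visit J; enqueue C, D → queue [P, K, N, G, F, L, O, R, C, D]
Visit P → queue [K, N, G, F, L, O, R, C, D]
Visit K; enqueue B, I → queue [N, G, F, L, O, R, C, D, B, I]
Visit N → queue [G, F, L, O, R, C, D, B, I]
Visit G → queue [F, L, O, R, C, D, B, I]
Visit F → queue [L, O, R, C, D, B, I]
Visit L; enqueue Q → queue [O, R, C, D, B, I, Q]
Visit O → queue [R, C, D, B, I, Q]
Visit R → queue [C, D, B, I, Q]
Visit C → queue [D, B, I, Q]
Visit D → queue [B, I, Q]
Visit B → queue [I, Q]
Visit I → queue [Q]
Visit Q → queue []

Visit order: M, A, E, H, J, P, K, N, G, F, L, O, R, C, D, B, I, Q

F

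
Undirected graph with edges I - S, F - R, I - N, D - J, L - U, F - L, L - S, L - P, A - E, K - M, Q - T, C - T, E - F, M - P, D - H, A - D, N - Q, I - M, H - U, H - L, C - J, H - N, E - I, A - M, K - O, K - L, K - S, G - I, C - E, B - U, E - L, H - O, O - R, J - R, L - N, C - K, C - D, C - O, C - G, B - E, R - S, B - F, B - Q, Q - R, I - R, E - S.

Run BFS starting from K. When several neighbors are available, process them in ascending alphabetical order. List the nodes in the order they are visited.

K → C → L → M → O → S → D → E → G → J → T → F → H → N → P → U → A → I → R → B → Q

Visit K; enqueue C, L, M, O, S → queue [C, L, M, O, S]
Visit C; enqueue D, E, G, J, T → queue [L, M, O, S, D, E, G, J, T]
Visit L; enqueue F, H, N, P, U → queue [M, O, S, D, E, G, J, T, F, H, N, P, U]
Visit M; enqueue A, I → queue [O, S, D, E, G, J, T, F, H, N, P, U, A, I]
Visit O; enqueue R → queue [S, D, E, G, J, T, F, H, N, P, U, A, I, R]
Visit S → queue [D, E, G, J, T, F, H, N, P, U, A, I, R]
Visit D → queue [E, G, J, T, F, H, N, P, U, A, I, R]
Visit E; enqueue B → queue [G, J, T, F, H, N, P, U, A, I, R, B]
Visit G → queue [J, T, F, H, N, P, U, A, I, R, B]
Visit J → queue [T, F, H, N, P, U, A, I, R, B]
Visit T; enqueue Q → queue [F, H, N, P, U, A, I, R, B, Q]
Visit F → queue [H, N, P, U, A, I, R, B, Q]
Visit H → queue [N, P, U, A, I, R, B, Q]
Visit N → queue [P, U, A, I, R, B, Q]
Visit P → queue [U, A, I, R, B, Q]
Visit U → queue [A, I, R, B, Q]
Visit A → queue [I, R, B, Q]
Visit I → queue [R, B, Q]
Visit R → queue [B, Q]
Visit B → queue [Q]
Visit Q → queue []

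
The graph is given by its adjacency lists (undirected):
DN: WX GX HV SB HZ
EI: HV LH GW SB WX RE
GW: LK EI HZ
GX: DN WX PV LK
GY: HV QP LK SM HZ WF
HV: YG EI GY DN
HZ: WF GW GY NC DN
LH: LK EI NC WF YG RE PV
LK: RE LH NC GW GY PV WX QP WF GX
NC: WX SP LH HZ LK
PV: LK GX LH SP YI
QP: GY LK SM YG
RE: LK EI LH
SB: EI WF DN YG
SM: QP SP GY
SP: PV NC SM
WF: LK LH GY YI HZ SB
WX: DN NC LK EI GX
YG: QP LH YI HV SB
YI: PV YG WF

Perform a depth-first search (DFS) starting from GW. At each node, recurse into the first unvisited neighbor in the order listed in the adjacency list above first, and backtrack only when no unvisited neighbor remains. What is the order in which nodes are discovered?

GW, LK, RE, EI, HV, YG, QP, GY, SM, SP, PV, GX, DN, WX, NC, LH, WF, YI, HZ, SB

Visit GW
GW → LK
LK → RE
RE → EI
EI → HV
HV → YG
YG → QP
QP → GY
GY → SM
SM → SP
SP → PV
PV → GX
GX → DN
DN → WX
WX → NC
NC → LH
LH → WF
WF → YI
WF → HZ
WF → SB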